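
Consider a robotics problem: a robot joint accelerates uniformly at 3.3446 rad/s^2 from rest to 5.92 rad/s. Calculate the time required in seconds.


t = delta_omega / alpha = 5.92 / 3.3446 = 1.7700

1.7700 s


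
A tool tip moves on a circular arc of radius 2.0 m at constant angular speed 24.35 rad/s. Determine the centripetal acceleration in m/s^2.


a_c = omega^2 * r = 24.35^2 * 2.0 = 1185.8450

1185.8450 m/s^2


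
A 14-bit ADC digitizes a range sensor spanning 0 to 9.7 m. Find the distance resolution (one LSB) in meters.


res = range / 2^n = 9.7/2^14 = 9.7/16384 = 5.9204e-04

5.9204e-04 m


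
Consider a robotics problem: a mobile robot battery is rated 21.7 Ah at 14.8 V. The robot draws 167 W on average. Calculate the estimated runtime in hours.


E = 21.7*14.8 = 321.1600 Wh
t = E/P = 321.1600/167 = 1.9231

1.9231 hours


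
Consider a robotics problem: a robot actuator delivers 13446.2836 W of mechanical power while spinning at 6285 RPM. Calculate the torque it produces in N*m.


omega = 6285 * 2*pi/60 = 658.163661 rad/s
tau = P / omega = 13446.2836 / 658.163661 = 20.4300

20.4300 N*m


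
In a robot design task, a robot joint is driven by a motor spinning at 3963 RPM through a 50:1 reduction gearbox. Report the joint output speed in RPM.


omega_joint = omega_motor / N = 3963 / 50 = 79.2600

79.2600 RPM


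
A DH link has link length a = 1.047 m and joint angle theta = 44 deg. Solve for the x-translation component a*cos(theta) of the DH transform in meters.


a*cos(theta) = 1.047*cos(44 deg) = 0.7531

0.7531 m


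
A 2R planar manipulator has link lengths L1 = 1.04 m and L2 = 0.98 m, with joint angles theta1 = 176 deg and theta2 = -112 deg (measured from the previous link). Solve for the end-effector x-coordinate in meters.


x = L1*cos(th1) + L2*cos(th1+th2) = 1.04*cos(176 deg) + 0.98*cos(64 deg) = -0.6079

-0.6079 m


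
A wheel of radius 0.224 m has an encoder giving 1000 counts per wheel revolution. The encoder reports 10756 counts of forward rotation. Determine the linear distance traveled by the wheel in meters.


revs = 10756/1000 = 10.756000
d = revs * 2*pi*r = 10.756000 * 2*pi*0.224 = 15.1384

15.1384 m


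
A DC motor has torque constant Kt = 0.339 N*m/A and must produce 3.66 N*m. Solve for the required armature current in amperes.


I = tau / Kt = 3.66/0.339 = 10.7965

10.7965 A


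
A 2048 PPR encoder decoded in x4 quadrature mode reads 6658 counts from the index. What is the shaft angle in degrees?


angle = counts * 360 / (PPR*4) = 6658 * 360 / 8192 = 292.5879

292.5879 degrees


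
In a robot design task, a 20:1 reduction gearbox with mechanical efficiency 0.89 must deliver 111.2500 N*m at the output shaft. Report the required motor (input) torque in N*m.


tau_in = tau_out / (N * eta) = 111.2500 / (20 * 0.89) = 6.2500

6.2500 N*m


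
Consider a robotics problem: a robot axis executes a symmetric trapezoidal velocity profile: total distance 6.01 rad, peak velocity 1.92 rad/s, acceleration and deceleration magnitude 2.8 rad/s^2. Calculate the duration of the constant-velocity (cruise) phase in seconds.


t_acc = v/a = 0.685714 s, d_acc = v^2/(2a) = 0.658286 rad each
d_cruise = 6.01 - 2*0.658286 = 4.693428 rad
t_cruise = d_cruise/v = 4.693428/1.92 = 2.4445

2.4445 s


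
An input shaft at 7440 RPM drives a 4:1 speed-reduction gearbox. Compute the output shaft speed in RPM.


omega_out = omega_in / N = 7440 / 4 = 1860.0000

1860.0000 RPM


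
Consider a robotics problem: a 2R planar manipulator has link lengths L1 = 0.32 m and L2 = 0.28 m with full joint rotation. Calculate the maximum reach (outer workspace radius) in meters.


r_max = L1 + L2 = 0.32 + 0.28 = 0.6000

0.6000 m


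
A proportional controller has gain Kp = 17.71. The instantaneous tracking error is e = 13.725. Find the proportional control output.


u_P = Kp * e = 17.71 * 13.725 = 243.0697

243.0697


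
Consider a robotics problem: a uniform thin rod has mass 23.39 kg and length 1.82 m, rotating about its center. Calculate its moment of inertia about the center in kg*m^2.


I = (1/12)*m*L^2 = (1/12)*23.39*1.82^2 = 6.4564

6.4564 kg*m^2


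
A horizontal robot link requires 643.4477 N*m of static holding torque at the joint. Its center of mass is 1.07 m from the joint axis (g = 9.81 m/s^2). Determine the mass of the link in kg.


m = tau / (g*L) = 643.4477 / (9.81 * 1.07) = 61.3000

61.3000 kg


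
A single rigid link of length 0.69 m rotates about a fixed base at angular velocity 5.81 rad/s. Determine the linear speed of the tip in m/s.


v = L*omega = 0.69 * 5.81 = 4.0089

4.0089 m/s


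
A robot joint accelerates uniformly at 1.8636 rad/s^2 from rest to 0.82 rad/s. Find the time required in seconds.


t = delta_omega / alpha = 0.82 / 1.8636 = 0.4400

0.4400 s


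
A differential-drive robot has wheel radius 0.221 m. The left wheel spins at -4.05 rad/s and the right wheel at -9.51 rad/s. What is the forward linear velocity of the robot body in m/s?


v = r*(wR + wL)/2 = 0.221*(-9.51 + -4.05)/2 = -1.4984

-1.4984 m/s


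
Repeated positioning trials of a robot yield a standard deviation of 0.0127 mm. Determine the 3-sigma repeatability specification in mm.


repeatability = 3*sigma = 3*0.0127 = 0.0381

0.0381 mm


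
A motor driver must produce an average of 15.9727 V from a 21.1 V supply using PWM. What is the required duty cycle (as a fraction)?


D = V_avg/V_supply = 15.9727/21.1 = 0.7570

0.7570


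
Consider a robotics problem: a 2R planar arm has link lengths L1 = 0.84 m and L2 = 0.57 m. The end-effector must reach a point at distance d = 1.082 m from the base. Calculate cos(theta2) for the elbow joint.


cos(th2) = (d^2 - L1^2 - L2^2)/(2*L1*L2) = (1.082^2 - 0.84^2 - 0.57^2)/(2*0.84*0.57) = 0.1464

0.1464


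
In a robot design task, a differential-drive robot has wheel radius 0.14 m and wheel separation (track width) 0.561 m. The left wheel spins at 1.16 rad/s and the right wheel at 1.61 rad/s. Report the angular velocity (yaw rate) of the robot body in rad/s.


omega = r*(wR - wL)/L = 0.14*(1.61 - (1.16))/0.561 = 0.1123

0.1123 rad/s


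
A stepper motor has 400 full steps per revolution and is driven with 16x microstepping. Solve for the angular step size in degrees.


step = 360/(400*16) = 360/6400 = 0.0563

0.0563 degrees


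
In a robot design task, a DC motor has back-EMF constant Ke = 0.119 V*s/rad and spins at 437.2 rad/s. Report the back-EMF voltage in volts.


V_emf = Ke * omega = 0.119*437.2 = 52.0268

52.0268 V


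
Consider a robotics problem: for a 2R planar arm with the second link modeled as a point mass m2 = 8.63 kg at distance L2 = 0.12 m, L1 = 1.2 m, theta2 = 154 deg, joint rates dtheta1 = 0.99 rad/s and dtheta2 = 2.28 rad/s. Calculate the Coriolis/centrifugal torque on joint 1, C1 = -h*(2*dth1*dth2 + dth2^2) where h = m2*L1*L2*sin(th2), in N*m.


h = m2*L1*L2*sin(th2) = 8.63*1.2*0.12*sin(154 deg) = 0.544773
C1 = -h*(2*0.99*2.28 + 2.28^2) = -0.544773*9.7128 = -5.2913

-5.2913 N*m


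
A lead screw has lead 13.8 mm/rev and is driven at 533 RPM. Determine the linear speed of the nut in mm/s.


v = lead * (RPM/60) = 13.8*533/60 = 122.5900

122.5900 mm/s


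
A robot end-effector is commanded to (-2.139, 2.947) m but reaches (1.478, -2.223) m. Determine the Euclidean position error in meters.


dx = 1.478 - (-2.139) = 3.6170, dy = -2.223 - (2.947) = -5.1700
err = sqrt(13.082689 + 26.728900) = 6.3096

6.3096 m


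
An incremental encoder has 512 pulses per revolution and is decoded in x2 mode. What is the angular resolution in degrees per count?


resolution = 360 / (PPR * 2) = 360 / 1024 = 0.3516

0.3516 degrees


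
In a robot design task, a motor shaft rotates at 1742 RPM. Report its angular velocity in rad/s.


omega = 1742 * 2*pi/60 = 182.4218

182.4218 rad/s


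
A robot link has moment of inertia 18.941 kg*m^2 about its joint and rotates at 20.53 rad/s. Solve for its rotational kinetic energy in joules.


KE = (1/2)*I*omega^2 = 0.5*18.941*20.53^2 = 3991.6349

3991.6349 J


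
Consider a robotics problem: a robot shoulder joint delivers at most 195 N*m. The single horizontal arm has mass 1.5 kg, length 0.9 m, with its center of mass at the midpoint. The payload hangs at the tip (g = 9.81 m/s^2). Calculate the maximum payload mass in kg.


tau_arm = m_arm*g*(L/2) = 1.5*9.81*0.9/2 = 6.6218 N*m
tau_payload = tau_max - tau_arm = 195 - 6.6218 = 188.3782
m_payload = tau_payload / (g*L) = 188.3782 / (9.81*0.9) = 21.3363

21.3363 kg


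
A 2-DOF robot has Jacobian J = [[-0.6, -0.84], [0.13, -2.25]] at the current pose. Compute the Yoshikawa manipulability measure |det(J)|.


det(J) = -0.6*-2.25 - (-0.84)*(0.13) = 1.4592
|det(J)| = 1.4592

1.4592


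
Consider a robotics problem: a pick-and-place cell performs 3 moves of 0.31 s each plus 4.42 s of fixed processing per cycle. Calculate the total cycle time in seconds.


T = 3*0.31 + 4.42 = 5.3500

5.3500 s


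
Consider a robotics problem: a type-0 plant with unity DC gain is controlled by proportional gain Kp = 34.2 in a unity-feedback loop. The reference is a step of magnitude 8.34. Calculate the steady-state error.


e_ss = R/(1 + Kp) = 8.34/(1 + 34.2) = 8.34/35.2000 = 0.2369

0.2369


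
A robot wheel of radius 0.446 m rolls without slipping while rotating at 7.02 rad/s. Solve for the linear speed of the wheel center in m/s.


v = omega * r = 7.02 * 0.446 = 3.1309

3.1309 m/s


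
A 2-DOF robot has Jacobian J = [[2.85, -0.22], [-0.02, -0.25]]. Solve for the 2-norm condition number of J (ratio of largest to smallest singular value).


JJ^T eigenvalues: trace(JJ^T) = 8.2338, det(JJ^T) = det(J)^2 = 0.51394561
s_max^2 = (8.2338 + sqrt(65.73968000))/2 = 8.17090049
s_min^2 = (8.2338 - sqrt(65.73968000))/2 = 0.06289951
kappa = s_max/s_min = sqrt(8.17090049/0.06289951) = 11.3975

11.3975


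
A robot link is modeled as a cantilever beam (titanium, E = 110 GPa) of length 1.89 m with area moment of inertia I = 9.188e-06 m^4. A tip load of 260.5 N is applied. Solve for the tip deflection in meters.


delta = F*L^3/(3*E*I) = 260.5*1.89^3/(3*1.100e+11*9.188e-06)
      = 1758.7055745/3032040 = 5.8004e-04

5.8004e-04 m


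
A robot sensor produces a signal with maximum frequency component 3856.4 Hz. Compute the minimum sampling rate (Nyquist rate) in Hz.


f_s,min = 2*f_max = 2*3856.4 = 7712.8000

7712.8000 Hz


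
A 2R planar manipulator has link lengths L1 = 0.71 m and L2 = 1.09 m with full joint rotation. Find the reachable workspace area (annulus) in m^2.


r_max = L1 + L2 = 1.8000, r_min = |L1 - L2| = 0.3800
A = pi*(r_max^2 - r_min^2) = pi*(3.2400 - 0.1444) = 9.7251

9.7251 m^2


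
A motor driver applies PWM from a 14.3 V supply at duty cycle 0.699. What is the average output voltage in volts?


V_avg = V_supply * D = 14.3*0.699 = 9.9957

9.9957 V


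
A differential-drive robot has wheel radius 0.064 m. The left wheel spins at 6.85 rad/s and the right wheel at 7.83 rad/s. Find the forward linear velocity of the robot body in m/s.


v = r*(wR + wL)/2 = 0.064*(7.83 + 6.85)/2 = 0.4698

0.4698 m/s


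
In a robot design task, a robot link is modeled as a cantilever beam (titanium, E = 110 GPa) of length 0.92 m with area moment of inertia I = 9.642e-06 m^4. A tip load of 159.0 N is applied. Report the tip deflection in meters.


delta = F*L^3/(3*E*I) = 159.0*0.92^3/(3*1.100e+11*9.642e-06)
      = 123.811392/3181860 = 3.8912e-05

3.8912e-05 m


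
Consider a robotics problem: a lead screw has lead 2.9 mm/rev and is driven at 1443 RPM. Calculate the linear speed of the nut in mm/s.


v = lead * (RPM/60) = 2.9*1443/60 = 69.7450

69.7450 mm/s


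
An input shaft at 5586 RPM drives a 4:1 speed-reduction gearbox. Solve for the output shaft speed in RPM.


omega_out = omega_in / N = 5586 / 4 = 1396.5000

1396.5000 RPM


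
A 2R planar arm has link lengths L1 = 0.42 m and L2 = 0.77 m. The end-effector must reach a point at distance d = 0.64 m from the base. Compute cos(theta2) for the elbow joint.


cos(th2) = (d^2 - L1^2 - L2^2)/(2*L1*L2) = (0.64^2 - 0.42^2 - 0.77^2)/(2*0.42*0.77) = -0.5561

-0.5561


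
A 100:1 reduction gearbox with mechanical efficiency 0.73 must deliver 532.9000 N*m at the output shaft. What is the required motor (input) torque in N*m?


tau_in = tau_out / (N * eta) = 532.9000 / (100 * 0.73) = 7.3000

7.3000 N*m


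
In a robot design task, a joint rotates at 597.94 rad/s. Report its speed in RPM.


RPM = 597.94 * 60/(2*pi) = 5709.9064

5709.9064 RPM


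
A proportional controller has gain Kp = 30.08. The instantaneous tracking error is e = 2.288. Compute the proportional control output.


u_P = Kp * e = 30.08 * 2.288 = 68.8230

68.8230


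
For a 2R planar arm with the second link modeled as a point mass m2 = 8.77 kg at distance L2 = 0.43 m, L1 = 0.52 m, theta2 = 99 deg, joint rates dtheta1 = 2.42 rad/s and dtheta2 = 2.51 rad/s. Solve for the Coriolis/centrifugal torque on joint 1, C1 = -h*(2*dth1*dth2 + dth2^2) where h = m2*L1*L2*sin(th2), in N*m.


h = m2*L1*L2*sin(th2) = 8.77*0.52*0.43*sin(99 deg) = 1.936829
C1 = -h*(2*2.42*2.51 + 2.51^2) = -1.936829*18.4485 = -35.7316

-35.7316 N*m


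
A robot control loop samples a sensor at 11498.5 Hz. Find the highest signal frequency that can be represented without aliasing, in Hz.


f_max = f_s/2 = 11498.5/2 = 5749.2500

5749.2500 Hz


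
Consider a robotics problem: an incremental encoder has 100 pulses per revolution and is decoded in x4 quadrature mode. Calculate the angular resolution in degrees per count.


resolution = 360 / (PPR * 4) = 360 / 400 = 0.9000

0.9000 degrees


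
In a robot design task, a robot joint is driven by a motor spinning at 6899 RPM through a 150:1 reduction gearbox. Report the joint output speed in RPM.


omega_joint = omega_motor / N = 6899 / 150 = 45.9933

45.9933 RPM


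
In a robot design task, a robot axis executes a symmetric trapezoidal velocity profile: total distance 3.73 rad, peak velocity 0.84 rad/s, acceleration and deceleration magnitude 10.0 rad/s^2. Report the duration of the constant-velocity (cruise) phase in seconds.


t_acc = v/a = 0.084000 s, d_acc = v^2/(2a) = 0.035280 rad each
d_cruise = 3.73 - 2*0.035280 = 3.659440 rad
t_cruise = d_cruise/v = 3.659440/0.84 = 4.3565

4.3565 s


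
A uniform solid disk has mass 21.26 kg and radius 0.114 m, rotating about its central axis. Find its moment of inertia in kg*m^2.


I = (1/2)*m*R^2 = 0.5*21.26*0.114^2 = 0.1381

0.1381 kg*m^2


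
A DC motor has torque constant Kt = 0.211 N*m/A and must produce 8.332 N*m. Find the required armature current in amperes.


I = tau / Kt = 8.332/0.211 = 39.4882

39.4882 A


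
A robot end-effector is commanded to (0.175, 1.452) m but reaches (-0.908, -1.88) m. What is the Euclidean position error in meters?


dx = -0.908 - (0.175) = -1.0830, dy = -1.88 - (1.452) = -3.3320
err = sqrt(1.172889 + 11.102224) = 3.5036

3.5036 m


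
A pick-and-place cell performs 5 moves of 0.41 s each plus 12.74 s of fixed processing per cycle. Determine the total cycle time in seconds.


T = 5*0.41 + 12.74 = 14.7900

14.7900 s


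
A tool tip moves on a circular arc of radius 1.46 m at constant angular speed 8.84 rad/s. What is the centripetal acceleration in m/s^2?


a_c = omega^2 * r = 8.84^2 * 1.46 = 114.0926

114.0926 m/s^2


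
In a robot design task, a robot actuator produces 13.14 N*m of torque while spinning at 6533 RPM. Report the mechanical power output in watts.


omega = 6533 * 2*pi/60 = 684.134160 rad/s
P = tau * omega = 13.14 * 684.134160 = 8989.5229

8989.5229 W


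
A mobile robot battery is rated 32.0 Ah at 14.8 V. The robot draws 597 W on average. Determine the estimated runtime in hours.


E = 32.0*14.8 = 473.6000 Wh
t = E/P = 473.6000/597 = 0.7933

0.7933 hours


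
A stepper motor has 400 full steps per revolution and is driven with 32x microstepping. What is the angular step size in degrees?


step = 360/(400*32) = 360/12800 = 0.0281

0.0281 degrees


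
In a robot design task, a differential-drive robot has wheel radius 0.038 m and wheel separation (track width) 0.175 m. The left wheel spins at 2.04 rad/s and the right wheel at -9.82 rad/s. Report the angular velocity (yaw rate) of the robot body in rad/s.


omega = r*(wR - wL)/L = 0.038*(-9.82 - (2.04))/0.175 = -2.5753

-2.5753 rad/s


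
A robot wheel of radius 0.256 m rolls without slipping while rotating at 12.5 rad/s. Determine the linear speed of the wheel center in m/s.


v = omega * r = 12.5 * 0.256 = 3.2000

3.2000 m/s


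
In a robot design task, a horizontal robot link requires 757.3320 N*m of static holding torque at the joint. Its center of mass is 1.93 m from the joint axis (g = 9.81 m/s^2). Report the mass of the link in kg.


m = tau / (g*L) = 757.3320 / (9.81 * 1.93) = 40.0000

40.0000 kg


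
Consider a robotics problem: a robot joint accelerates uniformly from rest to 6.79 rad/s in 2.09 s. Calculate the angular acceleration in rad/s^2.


alpha = delta_omega / t = 6.79 / 2.09 = 3.2488

3.2488 rad/s^2


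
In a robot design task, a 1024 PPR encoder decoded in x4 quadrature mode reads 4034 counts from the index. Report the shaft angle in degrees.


angle = counts * 360 / (PPR*4) = 4034 * 360 / 4096 = 354.5508

354.5508 degrees


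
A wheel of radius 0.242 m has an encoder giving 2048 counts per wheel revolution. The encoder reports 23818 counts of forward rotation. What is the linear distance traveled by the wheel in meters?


revs = 23818/2048 = 11.629883
d = revs * 2*pi*r = 11.629883 * 2*pi*0.242 = 17.6836

17.6836 m


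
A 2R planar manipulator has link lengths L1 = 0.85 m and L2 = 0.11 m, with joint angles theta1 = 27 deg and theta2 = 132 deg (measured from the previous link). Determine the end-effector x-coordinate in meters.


x = L1*cos(th1) + L2*cos(th1+th2) = 0.85*cos(27 deg) + 0.11*cos(159 deg) = 0.6547

0.6547 m


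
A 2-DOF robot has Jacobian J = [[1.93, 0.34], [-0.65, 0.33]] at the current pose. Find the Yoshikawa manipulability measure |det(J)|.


det(J) = 1.93*0.33 - (0.34)*(-0.65) = 0.8579
|det(J)| = 0.8579

0.8579


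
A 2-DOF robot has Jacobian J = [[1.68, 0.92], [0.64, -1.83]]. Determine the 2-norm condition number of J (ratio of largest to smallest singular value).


JJ^T eigenvalues: trace(JJ^T) = 7.4273, det(JJ^T) = det(J)^2 = 13.41903424
s_max^2 = (7.4273 + sqrt(1.48864833))/2 = 4.32370089
s_min^2 = (7.4273 - sqrt(1.48864833))/2 = 3.10359911
kappa = s_max/s_min = sqrt(4.32370089/3.10359911) = 1.1803

1.1803


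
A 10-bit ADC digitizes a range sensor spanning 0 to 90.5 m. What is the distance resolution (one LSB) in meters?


res = range / 2^n = 90.5/2^10 = 90.5/1024 = 0.0884

0.0884 m


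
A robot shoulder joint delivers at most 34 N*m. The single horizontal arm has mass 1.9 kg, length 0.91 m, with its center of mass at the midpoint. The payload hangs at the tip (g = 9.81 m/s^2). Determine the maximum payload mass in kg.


tau_arm = m_arm*g*(L/2) = 1.9*9.81*0.91/2 = 8.4807 N*m
tau_payload = tau_max - tau_arm = 34 - 8.4807 = 25.5193
m_payload = tau_payload / (g*L) = 25.5193 / (9.81*0.91) = 2.8586

2.8586 kg


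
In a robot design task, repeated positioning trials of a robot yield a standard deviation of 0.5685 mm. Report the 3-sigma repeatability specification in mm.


repeatability = 3*sigma = 3*0.5685 = 1.7055

1.7055 mm


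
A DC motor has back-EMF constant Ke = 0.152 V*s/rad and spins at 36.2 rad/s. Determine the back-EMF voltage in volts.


V_emf = Ke * omega = 0.152*36.2 = 5.5024

5.5024 V


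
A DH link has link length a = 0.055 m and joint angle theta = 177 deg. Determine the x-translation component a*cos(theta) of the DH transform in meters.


a*cos(theta) = 0.055*cos(177 deg) = -0.0549

-0.0549 m


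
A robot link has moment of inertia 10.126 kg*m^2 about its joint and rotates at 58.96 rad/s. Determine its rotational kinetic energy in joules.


KE = (1/2)*I*omega^2 = 0.5*10.126*58.96^2 = 17600.4137

17600.4137 J


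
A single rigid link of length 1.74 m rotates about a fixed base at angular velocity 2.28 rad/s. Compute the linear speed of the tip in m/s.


v = L*omega = 1.74 * 2.28 = 3.9672

3.9672 m/s


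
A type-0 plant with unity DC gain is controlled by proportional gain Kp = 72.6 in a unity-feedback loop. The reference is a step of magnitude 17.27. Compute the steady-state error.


e_ss = R/(1 + Kp) = 17.27/(1 + 72.6) = 17.27/73.6000 = 0.2346

0.2346


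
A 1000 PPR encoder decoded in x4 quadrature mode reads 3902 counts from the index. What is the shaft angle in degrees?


angle = counts * 360 / (PPR*4) = 3902 * 360 / 4000 = 351.1800

351.1800 degrees


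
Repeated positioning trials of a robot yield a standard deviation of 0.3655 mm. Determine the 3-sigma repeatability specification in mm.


repeatability = 3*sigma = 3*0.3655 = 1.0965

1.0965 mm


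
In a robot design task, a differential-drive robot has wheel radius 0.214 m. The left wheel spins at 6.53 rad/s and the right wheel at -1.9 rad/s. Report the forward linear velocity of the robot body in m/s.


v = r*(wR + wL)/2 = 0.214*(-1.9 + 6.53)/2 = 0.4954

0.4954 m/s


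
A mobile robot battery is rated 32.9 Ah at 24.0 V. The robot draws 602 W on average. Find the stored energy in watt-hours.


E = capacity * V = 32.9*24.0 = 789.6000

789.6000 Wh


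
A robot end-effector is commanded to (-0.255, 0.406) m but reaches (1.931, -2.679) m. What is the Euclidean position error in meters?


dx = 1.931 - (-0.255) = 2.1860, dy = -2.679 - (0.406) = -3.0850
err = sqrt(4.778596 + 9.517225) = 3.7810

3.7810 m


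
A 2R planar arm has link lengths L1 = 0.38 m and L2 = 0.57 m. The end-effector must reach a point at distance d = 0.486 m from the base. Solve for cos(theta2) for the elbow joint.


cos(th2) = (d^2 - L1^2 - L2^2)/(2*L1*L2) = (0.486^2 - 0.38^2 - 0.57^2)/(2*0.38*0.57) = -0.5381

-0.5381


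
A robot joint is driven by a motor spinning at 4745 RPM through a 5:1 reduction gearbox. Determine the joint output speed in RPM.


omega_joint = omega_motor / N = 4745 / 5 = 949.0000

949.0000 RPM


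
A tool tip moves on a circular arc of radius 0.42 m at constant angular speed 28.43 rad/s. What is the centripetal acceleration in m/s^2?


a_c = omega^2 * r = 28.43^2 * 0.42 = 339.4713

339.4713 m/s^2


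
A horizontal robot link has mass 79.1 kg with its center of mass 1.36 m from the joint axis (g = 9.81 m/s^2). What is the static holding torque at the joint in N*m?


tau = m*g*L = 79.1 * 9.81 * 1.36 = 1055.3206

1055.3206 N*m


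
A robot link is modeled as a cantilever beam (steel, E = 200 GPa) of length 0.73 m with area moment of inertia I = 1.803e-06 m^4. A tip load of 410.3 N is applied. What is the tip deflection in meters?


delta = F*L^3/(3*E*I) = 410.3*0.73^3/(3*2.000e+11*1.803e-06)
      = 159.6136751/1081800 = 1.4754e-04

1.4754e-04 m


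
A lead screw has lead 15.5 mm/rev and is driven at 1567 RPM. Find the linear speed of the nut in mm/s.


v = lead * (RPM/60) = 15.5*1567/60 = 404.8083

404.8083 mm/s


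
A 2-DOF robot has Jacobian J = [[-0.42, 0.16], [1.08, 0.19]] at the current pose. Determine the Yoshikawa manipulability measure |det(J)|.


det(J) = -0.42*0.19 - (0.16)*(1.08) = -0.2526
|det(J)| = 0.2526

0.2526


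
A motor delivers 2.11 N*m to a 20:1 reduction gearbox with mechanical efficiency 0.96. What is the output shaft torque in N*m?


tau_out = tau_in * N * eta = 2.11 * 20 * 0.96 = 40.5120

40.5120 N*m


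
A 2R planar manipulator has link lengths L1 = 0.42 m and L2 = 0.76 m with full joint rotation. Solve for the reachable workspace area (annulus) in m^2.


r_max = L1 + L2 = 1.1800, r_min = |L1 - L2| = 0.3400
A = pi*(r_max^2 - r_min^2) = pi*(1.3924 - 0.1156) = 4.0112

4.0112 m^2


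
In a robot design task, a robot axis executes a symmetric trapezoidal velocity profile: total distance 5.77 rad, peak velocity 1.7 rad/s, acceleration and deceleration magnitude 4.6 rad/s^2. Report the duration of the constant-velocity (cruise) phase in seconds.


t_acc = v/a = 0.369565 s, d_acc = v^2/(2a) = 0.314130 rad each
d_cruise = 5.77 - 2*0.314130 = 5.141740 rad
t_cruise = d_cruise/v = 5.141740/1.7 = 3.0246

3.0246 s


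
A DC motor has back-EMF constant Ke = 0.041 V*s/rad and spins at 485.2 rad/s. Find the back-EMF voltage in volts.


V_emf = Ke * omega = 0.041*485.2 = 19.8932

19.8932 V


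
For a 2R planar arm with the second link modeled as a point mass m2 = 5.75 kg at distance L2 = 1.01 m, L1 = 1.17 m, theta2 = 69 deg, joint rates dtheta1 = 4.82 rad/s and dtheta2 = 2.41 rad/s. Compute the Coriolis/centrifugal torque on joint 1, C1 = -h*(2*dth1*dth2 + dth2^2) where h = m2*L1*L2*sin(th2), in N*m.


h = m2*L1*L2*sin(th2) = 5.75*1.17*1.01*sin(69 deg) = 6.343469
C1 = -h*(2*4.82*2.41 + 2.41^2) = -6.343469*29.0405 = -184.2175

-184.2175 N*m


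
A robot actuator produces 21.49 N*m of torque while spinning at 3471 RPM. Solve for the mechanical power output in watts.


omega = 3471 * 2*pi/60 = 363.482270 rad/s
P = tau * omega = 21.49 * 363.482270 = 7811.2340

7811.2340 W


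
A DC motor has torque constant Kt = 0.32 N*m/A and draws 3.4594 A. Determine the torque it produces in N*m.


tau = Kt * I = 0.32*3.4594 = 1.1070

1.1070 N*m


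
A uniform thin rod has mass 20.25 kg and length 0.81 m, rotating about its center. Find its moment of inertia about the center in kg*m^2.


I = (1/12)*m*L^2 = (1/12)*20.25*0.81^2 = 1.1072

1.1072 kg*m^2


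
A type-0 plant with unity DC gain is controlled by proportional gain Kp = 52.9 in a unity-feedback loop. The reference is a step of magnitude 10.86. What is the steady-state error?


e_ss = R/(1 + Kp) = 10.86/(1 + 52.9) = 10.86/53.9000 = 0.2015

0.2015


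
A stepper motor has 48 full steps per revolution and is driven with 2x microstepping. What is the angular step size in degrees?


step = 360/(48*2) = 360/96 = 3.7500

3.7500 degrees


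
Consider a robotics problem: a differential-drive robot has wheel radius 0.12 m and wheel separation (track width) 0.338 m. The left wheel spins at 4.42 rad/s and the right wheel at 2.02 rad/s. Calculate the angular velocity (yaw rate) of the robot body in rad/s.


omega = r*(wR - wL)/L = 0.12*(2.02 - (4.42))/0.338 = -0.8521

-0.8521 rad/s


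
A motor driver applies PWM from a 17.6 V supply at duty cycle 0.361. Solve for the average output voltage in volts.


V_avg = V_supply * D = 17.6*0.361 = 6.3536

6.3536 V


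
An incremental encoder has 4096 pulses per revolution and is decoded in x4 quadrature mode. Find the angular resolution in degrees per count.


resolution = 360 / (PPR * 4) = 360 / 16384 = 0.0220

0.0220 degrees


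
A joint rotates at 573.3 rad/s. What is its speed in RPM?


RPM = 573.3 * 60/(2*pi) = 5474.6117

5474.6117 RPM


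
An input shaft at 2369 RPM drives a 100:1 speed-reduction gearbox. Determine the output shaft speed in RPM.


omega_out = omega_in / N = 2369 / 100 = 23.6900

23.6900 RPM


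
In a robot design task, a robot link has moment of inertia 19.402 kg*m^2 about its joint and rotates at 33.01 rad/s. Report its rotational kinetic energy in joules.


KE = (1/2)*I*omega^2 = 0.5*19.402*33.01^2 = 10570.7926

10570.7926 J


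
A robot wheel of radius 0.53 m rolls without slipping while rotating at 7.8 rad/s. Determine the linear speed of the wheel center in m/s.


v = omega * r = 7.8 * 0.53 = 4.1340

4.1340 m/s


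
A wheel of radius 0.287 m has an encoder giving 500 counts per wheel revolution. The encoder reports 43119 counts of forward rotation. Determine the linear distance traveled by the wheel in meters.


revs = 43119/500 = 86.238000
d = revs * 2*pi*r = 86.238000 * 2*pi*0.287 = 155.5108

155.5108 m


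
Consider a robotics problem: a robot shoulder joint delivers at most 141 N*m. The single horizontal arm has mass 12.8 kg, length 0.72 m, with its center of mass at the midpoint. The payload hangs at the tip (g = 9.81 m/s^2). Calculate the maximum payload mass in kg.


tau_arm = m_arm*g*(L/2) = 12.8*9.81*0.72/2 = 45.2045 N*m
tau_payload = tau_max - tau_arm = 141 - 45.2045 = 95.7955
m_payload = tau_payload / (g*L) = 95.7955 / (9.81*0.72) = 13.5626

13.5626 kg


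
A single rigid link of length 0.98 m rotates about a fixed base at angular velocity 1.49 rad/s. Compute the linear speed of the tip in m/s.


v = L*omega = 0.98 * 1.49 = 1.4602

1.4602 m/s


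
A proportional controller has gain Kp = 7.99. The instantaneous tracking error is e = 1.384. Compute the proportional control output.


u_P = Kp * e = 7.99 * 1.384 = 11.0582

11.0582


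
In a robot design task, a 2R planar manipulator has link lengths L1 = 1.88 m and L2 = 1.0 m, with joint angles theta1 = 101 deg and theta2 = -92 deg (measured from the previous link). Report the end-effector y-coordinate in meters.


y = L1*sin(th1) + L2*sin(th1+th2) = 1.88*sin(101 deg) + 1.0*sin(9 deg) = 2.0019

2.0019 m


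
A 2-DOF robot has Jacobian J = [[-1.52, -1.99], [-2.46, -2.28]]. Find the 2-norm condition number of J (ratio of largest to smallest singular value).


JJ^T eigenvalues: trace(JJ^T) = 17.5205, det(JJ^T) = det(J)^2 = 2.04432804
s_max^2 = (17.5205 + sqrt(298.79060809))/2 = 17.40303034
s_min^2 = (17.5205 - sqrt(298.79060809))/2 = 0.11746966
kappa = s_max/s_min = sqrt(17.40303034/0.11746966) = 12.1717

12.1717


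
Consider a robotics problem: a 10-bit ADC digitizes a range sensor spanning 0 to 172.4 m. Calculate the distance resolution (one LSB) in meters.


res = range / 2^n = 172.4/2^10 = 172.4/1024 = 0.1684

0.1684 m


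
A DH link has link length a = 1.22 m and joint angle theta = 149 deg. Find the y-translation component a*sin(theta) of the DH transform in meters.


a*sin(theta) = 1.22*sin(149 deg) = 0.6283

0.6283 m


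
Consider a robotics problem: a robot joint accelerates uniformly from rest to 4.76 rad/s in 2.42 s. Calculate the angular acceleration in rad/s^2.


alpha = delta_omega / t = 4.76 / 2.42 = 1.9669

1.9669 rad/s^2


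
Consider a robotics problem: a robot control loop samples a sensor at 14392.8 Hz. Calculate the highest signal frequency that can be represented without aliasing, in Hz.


f_max = f_s/2 = 14392.8/2 = 7196.4000

7196.4000 Hz


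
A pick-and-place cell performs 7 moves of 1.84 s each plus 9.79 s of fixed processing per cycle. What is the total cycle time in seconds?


T = 7*1.84 + 9.79 = 22.6700

22.6700 s


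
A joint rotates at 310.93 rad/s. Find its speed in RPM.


RPM = 310.93 * 60/(2*pi) = 2969.1628

2969.1628 RPM


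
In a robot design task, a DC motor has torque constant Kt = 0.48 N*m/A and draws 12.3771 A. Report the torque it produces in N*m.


tau = Kt * I = 0.48*12.3771 = 5.9410

5.9410 N*m


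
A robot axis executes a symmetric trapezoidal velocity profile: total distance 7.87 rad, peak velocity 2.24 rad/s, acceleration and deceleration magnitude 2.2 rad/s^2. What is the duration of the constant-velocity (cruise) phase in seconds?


t_acc = v/a = 1.018182 s, d_acc = v^2/(2a) = 1.140364 rad each
d_cruise = 7.87 - 2*1.140364 = 5.589272 rad
t_cruise = d_cruise/v = 5.589272/2.24 = 2.4952

2.4952 s


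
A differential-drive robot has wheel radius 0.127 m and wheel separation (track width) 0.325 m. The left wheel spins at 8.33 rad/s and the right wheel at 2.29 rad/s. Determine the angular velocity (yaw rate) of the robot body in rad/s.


omega = r*(wR - wL)/L = 0.127*(2.29 - (8.33))/0.325 = -2.3602

-2.3602 rad/s


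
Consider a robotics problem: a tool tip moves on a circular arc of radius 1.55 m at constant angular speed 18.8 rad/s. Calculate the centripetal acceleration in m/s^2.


a_c = omega^2 * r = 18.8^2 * 1.55 = 547.8320

547.8320 m/s^2


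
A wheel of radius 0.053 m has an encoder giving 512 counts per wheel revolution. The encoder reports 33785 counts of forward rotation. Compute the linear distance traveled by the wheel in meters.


revs = 33785/512 = 65.986328
d = revs * 2*pi*r = 65.986328 * 2*pi*0.053 = 21.9740

21.9740 m


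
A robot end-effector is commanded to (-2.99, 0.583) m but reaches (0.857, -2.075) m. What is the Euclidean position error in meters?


dx = 0.857 - (-2.99) = 3.8470, dy = -2.075 - (0.583) = -2.6580
err = sqrt(14.799409 + 7.064964) = 4.6759

4.6759 m


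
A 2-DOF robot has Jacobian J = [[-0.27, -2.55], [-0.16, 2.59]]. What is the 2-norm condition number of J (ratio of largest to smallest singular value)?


JJ^T eigenvalues: trace(JJ^T) = 13.3091, det(JJ^T) = det(J)^2 = 1.22611329
s_max^2 = (13.3091 + sqrt(172.22768965))/2 = 13.21632738
s_min^2 = (13.3091 - sqrt(172.22768965))/2 = 0.09277262
kappa = s_max/s_min = sqrt(13.21632738/0.09277262) = 11.9356

11.9356


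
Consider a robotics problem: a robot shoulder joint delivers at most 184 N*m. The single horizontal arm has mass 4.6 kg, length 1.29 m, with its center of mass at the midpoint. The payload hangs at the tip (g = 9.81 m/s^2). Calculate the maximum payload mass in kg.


tau_arm = m_arm*g*(L/2) = 4.6*9.81*1.29/2 = 29.1063 N*m
tau_payload = tau_max - tau_arm = 184 - 29.1063 = 154.8937
m_payload = tau_payload / (g*L) = 154.8937 / (9.81*1.29) = 12.2398

12.2398 kg


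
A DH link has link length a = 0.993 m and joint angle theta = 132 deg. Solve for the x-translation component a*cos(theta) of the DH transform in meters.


a*cos(theta) = 0.993*cos(132 deg) = -0.6644

-0.6644 m


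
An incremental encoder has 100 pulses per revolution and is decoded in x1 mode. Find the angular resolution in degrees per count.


resolution = 360 / (PPR * 1) = 360 / 100 = 3.6000

3.6000 degrees


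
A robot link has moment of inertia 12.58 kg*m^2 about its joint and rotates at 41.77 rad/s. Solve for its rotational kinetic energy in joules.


KE = (1/2)*I*omega^2 = 0.5*12.58*41.77^2 = 10974.3699

10974.3699 J


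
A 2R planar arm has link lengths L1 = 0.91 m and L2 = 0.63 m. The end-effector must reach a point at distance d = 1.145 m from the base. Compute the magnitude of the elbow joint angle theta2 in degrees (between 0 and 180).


cos(th2) = (d^2 - L1^2 - L2^2)/(2*L1*L2) = (1.145^2 - 0.91^2 - 0.63^2)/(2*0.91*0.63) = 0.07502616
th2 = acos(0.07502616) = 85.6973 deg

85.6973 degrees


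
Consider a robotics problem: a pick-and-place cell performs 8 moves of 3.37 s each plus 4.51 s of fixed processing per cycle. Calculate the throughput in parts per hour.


T_cycle = 8*3.37 + 4.51 = 31.4700 s
rate = 3600/T = 114.3947

114.3947 parts/hour


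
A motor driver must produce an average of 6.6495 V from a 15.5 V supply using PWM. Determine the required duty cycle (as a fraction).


D = V_avg/V_supply = 6.6495/15.5 = 0.4290

0.4290


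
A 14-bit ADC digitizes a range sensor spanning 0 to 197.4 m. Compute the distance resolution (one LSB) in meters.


res = range / 2^n = 197.4/2^14 = 197.4/16384 = 0.0120

0.0120 m


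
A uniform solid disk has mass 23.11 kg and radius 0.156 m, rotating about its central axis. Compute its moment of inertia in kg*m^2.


I = (1/2)*m*R^2 = 0.5*23.11*0.156^2 = 0.2812

0.2812 kg*m^2


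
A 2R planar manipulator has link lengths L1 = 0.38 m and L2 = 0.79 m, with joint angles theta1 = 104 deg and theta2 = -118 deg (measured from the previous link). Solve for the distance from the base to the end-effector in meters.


x = L1*cos(th1) + L2*cos(th1+th2) = 0.674603
y = L1*sin(th1) + L2*sin(th1+th2) = 0.177594
d = sqrt(x^2 + y^2) = sqrt(0.455089 + 0.031540) = 0.6976

0.6976 m


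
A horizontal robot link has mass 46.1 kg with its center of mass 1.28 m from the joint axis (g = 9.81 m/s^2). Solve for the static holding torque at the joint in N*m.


tau = m*g*L = 46.1 * 9.81 * 1.28 = 578.8685

578.8685 N*m


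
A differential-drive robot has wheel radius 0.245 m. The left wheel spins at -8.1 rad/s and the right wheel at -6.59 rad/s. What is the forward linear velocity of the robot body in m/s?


v = r*(wR + wL)/2 = 0.245*(-6.59 + -8.1)/2 = -1.7995

-1.7995 m/s


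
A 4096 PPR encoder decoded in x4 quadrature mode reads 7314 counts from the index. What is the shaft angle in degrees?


angle = counts * 360 / (PPR*4) = 7314 * 360 / 16384 = 160.7080

160.7080 degrees


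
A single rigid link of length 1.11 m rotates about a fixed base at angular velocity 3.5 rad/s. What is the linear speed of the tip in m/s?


v = L*omega = 1.11 * 3.5 = 3.8850

3.8850 m/s


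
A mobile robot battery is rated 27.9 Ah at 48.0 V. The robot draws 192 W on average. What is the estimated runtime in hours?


E = 27.9*48.0 = 1339.2000 Wh
t = E/P = 1339.2000/192 = 6.9750

6.9750 hours


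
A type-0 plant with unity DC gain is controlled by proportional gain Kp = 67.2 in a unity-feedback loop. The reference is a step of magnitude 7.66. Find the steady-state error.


e_ss = R/(1 + Kp) = 7.66/(1 + 67.2) = 7.66/68.2000 = 0.1123

0.1123


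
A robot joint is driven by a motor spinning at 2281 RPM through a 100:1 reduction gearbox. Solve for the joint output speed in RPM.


omega_joint = omega_motor / N = 2281 / 100 = 22.8100

22.8100 RPM


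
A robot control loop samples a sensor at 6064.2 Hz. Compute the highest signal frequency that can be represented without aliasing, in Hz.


f_max = f_s/2 = 6064.2/2 = 3032.1000

3032.1000 Hz


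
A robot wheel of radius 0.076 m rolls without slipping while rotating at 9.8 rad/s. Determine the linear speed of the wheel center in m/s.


v = omega * r = 9.8 * 0.076 = 0.7448

0.7448 m/s


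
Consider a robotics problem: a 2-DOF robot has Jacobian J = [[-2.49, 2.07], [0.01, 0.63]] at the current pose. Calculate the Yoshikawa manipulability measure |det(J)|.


det(J) = -2.49*0.63 - (2.07)*(0.01) = -1.5894
|det(J)| = 1.5894

1.5894


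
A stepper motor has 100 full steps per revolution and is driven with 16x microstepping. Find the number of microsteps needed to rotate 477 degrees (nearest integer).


step_size = 360/(100*16) = 360/1600 = 0.225000 deg
n = 477/(360/1600) = 477*1600/360 = 2120

2120 steps


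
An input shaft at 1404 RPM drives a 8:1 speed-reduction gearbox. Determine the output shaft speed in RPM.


omega_out = omega_in / N = 1404 / 8 = 175.5000

175.5000 RPM


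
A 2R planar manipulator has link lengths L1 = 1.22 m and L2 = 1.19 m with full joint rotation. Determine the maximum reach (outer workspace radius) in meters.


r_max = L1 + L2 = 1.22 + 1.19 = 2.4100

2.4100 m


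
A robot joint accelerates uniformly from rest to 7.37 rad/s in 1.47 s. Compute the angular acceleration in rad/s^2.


alpha = delta_omega / t = 7.37 / 1.47 = 5.0136

5.0136 rad/s^2


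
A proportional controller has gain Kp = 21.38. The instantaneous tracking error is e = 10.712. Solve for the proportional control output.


u_P = Kp * e = 21.38 * 10.712 = 229.0226

229.0226


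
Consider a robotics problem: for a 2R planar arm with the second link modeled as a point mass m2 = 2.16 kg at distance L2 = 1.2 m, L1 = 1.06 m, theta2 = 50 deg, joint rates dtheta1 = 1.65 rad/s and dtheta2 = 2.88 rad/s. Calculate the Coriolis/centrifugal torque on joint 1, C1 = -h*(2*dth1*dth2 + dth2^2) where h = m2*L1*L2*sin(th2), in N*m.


h = m2*L1*L2*sin(th2) = 2.16*1.06*1.2*sin(50 deg) = 2.104722
C1 = -h*(2*1.65*2.88 + 2.88^2) = -2.104722*17.7984 = -37.4607

-37.4607 N*m


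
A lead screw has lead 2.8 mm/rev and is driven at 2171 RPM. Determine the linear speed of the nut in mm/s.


v = lead * (RPM/60) = 2.8*2171/60 = 101.3133

101.3133 mm/s


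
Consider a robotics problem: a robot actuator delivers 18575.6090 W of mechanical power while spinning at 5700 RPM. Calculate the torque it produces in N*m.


omega = 5700 * 2*pi/60 = 596.902604 rad/s
tau = P / omega = 18575.6090 / 596.902604 = 31.1200

31.1200 N*m
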